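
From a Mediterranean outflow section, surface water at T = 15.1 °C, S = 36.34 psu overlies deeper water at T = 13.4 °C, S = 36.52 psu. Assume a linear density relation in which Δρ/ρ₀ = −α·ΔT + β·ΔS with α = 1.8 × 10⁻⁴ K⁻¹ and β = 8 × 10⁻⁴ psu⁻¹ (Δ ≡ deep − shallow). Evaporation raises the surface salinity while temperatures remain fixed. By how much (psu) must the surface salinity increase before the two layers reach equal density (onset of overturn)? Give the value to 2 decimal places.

0.56 psu

Neutral buoyancy requires −α(T_deep − T_surf) + β(S_deep − S_surf′) = 0.
S_surf′ = S_deep − (α/β)·ΔT = 36.52 − (1.8 × 10⁻⁴/8 × 10⁻⁴)·(-1.7) = 36.9025 psu.
Increase required: 36.9025 − 36.34 = 0.5625 psu.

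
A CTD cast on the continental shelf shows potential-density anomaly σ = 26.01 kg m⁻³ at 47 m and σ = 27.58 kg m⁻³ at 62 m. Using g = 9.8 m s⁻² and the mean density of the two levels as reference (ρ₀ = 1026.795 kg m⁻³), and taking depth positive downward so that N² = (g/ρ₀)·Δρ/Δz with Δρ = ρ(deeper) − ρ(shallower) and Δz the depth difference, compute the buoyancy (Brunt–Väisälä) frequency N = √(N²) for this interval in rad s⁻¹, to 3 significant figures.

0.0316 rad s⁻¹

Δρ = 1027.58 − 1026.01 = 1.57 kg m⁻³ over Δz = 62 − 47 = 15 m.
N² = (9.8/1026.795) × (1.57/15) = 9.9897 × 10⁻⁴ s⁻².
N = √(9.9897 × 10⁻⁴) = 0.031606 rad s⁻¹ ≈ 0.0316 rad s⁻¹.
Since Δρ > 0 the layer is stably stratified.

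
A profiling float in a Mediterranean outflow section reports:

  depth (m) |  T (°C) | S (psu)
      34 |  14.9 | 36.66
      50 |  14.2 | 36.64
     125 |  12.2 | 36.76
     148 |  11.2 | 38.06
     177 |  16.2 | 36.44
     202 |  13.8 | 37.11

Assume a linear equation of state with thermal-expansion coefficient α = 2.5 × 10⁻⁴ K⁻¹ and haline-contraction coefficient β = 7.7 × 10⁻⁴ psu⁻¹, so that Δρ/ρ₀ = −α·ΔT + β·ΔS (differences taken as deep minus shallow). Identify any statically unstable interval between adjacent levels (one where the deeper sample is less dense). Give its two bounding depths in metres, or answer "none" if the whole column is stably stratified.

148–177 m

Evaluate Δρ/ρ₀ = −αΔT + βΔS across each adjacent pair:
  34–50 m: −αΔT+βΔS = −(2.5 × 10⁻⁴)(-0.7)+(7.7 × 10⁻⁴)(-0.02) = 1.6 × 10⁻⁴ → stable
  50–125 m: −αΔT+βΔS = −(2.5 × 10⁻⁴)(-2.0)+(7.7 × 10⁻⁴)(+0.12) = 5.9 × 10⁻⁴ → stable
  125–148 m: −αΔT+βΔS = −(2.5 × 10⁻⁴)(-1.0)+(7.7 × 10⁻⁴)(+1.30) = 1.3 × 10⁻³ → stable
  148–177 m: −αΔT+βΔS = −(2.5 × 10⁻⁴)(+5.0)+(7.7 × 10⁻⁴)(-1.62) = -2.5 × 10⁻³ → UNSTABLE
  177–202 m: −αΔT+βΔS = −(2.5 × 10⁻⁴)(-2.4)+(7.7 × 10⁻⁴)(+0.67) = 1.1 × 10⁻³ → stable
The 148–177 m interval has Δρ < 0: lighter water underlies denser water.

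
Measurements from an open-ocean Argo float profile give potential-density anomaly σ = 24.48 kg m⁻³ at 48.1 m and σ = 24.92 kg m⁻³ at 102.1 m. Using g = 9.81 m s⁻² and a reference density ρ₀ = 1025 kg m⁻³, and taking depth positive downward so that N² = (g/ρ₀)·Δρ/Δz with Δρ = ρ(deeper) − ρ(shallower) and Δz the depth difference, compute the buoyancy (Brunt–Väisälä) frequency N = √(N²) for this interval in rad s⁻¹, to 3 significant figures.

Δρ = 1024.92 − 1024.48 = 0.44 kg m⁻³ over Δz = 102.1 − 48.1 = 54 m.
N² = (9.81/1025) × (0.44/54) = 7.7984 × 10⁻⁵ s⁻².
N = √(7.7984 × 10⁻⁵) = 8.8309 × 10⁻³ rad s⁻¹ ≈ 8.83 × 10⁻³ rad s⁻¹.
N² > 0, so the interval is statically stable.

8.83 × 10⁻³ rad s⁻¹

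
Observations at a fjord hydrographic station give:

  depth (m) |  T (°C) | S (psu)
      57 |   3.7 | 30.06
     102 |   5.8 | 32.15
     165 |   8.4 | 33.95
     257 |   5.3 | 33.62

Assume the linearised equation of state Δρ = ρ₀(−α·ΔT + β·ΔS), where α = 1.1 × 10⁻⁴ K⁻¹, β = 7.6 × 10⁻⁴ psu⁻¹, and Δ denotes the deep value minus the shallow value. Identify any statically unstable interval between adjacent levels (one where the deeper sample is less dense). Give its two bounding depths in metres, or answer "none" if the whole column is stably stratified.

Evaluate Δρ/ρ₀ = −αΔT + βΔS across each adjacent pair:
  57–102 m: −αΔT+βΔS = −(1.1 × 10⁻⁴)(+2.1)+(7.6 × 10⁻⁴)(+2.09) = 1.4 × 10⁻³ → stable
  102–165 m: −αΔT+βΔS = −(1.1 × 10⁻⁴)(+2.6)+(7.6 × 10⁻⁴)(+1.80) = 1.1 × 10⁻³ → stable
  165–257 m: −αΔT+βΔS = −(1.1 × 10⁻⁴)(-3.1)+(7.6 × 10⁻⁴)(-0.33) = 9.0 × 10⁻⁵ → stable
Every interval has Δρ > 0: the column is stably stratified throughout.

none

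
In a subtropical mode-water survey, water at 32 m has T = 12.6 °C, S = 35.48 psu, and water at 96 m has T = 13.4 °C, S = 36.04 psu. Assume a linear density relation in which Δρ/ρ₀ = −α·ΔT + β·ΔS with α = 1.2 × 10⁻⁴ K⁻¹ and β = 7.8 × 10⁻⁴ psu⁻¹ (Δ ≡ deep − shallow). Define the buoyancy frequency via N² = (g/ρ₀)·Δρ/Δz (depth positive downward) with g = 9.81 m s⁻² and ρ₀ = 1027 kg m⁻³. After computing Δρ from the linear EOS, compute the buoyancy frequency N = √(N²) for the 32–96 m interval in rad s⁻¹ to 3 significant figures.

ΔT = +0.8 K, ΔS = +0.56 psu (deep − shallow).
Δρ/ρ₀ = −αΔT + βΔS = -9.60 × 10⁻⁵ + 4.368 × 10⁻⁴ = 3.408 × 10⁻⁴, so Δρ ≈ 0.3500 kg m⁻³.
N² = (g/ρ₀)·Δρ/Δz = g·(Δρ/ρ₀)/Δz = 9.81 × 3.408 × 10⁻⁴ / 64 = 5.2238 × 10⁻⁵ s⁻².
N = √(5.2238 × 10⁻⁵) = 7.2276 × 10⁻³ rad s⁻¹ ≈ 7.23 × 10⁻³ rad s⁻¹.

7.23 × 10⁻³ rad s⁻¹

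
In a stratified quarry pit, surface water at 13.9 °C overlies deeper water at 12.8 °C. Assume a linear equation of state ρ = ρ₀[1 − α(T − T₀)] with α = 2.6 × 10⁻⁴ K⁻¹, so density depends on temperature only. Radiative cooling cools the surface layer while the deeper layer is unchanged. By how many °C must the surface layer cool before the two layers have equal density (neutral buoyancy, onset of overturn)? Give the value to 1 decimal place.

With temperature the only control, equal density requires T_surf′ = T_deep.
T_surf′ = 12.8 °C.
Cooling required: 13.9 − 12.8 = 1.1 °C.

1.1 °C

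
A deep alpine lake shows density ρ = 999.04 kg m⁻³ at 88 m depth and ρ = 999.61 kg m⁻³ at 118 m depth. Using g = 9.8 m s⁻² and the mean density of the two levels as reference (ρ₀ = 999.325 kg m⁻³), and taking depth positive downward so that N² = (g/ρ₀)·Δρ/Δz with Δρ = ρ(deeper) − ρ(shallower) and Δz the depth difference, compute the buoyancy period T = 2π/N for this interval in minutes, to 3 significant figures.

7.67 min

Δρ = 999.61 − 999.04 = 0.57 kg m⁻³ over Δz = 118 − 88 = 30 m.
N² = (9.8/999.325) × (0.57/30) = 1.8633 × 10⁻⁴ s⁻².
N = √(1.8633 × 10⁻⁴) = 0.013650 rad s⁻¹, so T = 2π/N = 460.31 s = 7.6718 min ≈ 7.67 min.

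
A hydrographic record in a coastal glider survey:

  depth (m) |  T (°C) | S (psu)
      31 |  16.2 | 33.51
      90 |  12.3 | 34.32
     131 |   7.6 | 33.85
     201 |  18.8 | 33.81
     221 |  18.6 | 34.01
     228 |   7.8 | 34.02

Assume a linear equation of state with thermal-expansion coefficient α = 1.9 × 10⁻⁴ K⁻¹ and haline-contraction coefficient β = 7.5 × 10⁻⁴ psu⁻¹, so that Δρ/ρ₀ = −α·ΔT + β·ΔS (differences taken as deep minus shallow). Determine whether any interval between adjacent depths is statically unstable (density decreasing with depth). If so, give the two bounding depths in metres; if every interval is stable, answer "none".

Evaluate Δρ/ρ₀ = −αΔT + βΔS across each adjacent pair:
  31–90 m: −αΔT+βΔS = −(1.9 × 10⁻⁴)(-3.9)+(7.5 × 10⁻⁴)(+0.81) = 1.3 × 10⁻³ → stable
  90–131 m: −αΔT+βΔS = −(1.9 × 10⁻⁴)(-4.7)+(7.5 × 10⁻⁴)(-0.47) = 5.4 × 10⁻⁴ → stable
  131–201 m: −αΔT+βΔS = −(1.9 × 10⁻⁴)(+11.2)+(7.5 × 10⁻⁴)(-0.04) = -2.2 × 10⁻³ → UNSTABLE
  201–221 m: −αΔT+βΔS = −(1.9 × 10⁻⁴)(-0.2)+(7.5 × 10⁻⁴)(+0.20) = 1.9 × 10⁻⁴ → stable
  221–228 m: −αΔT+βΔS = −(1.9 × 10⁻⁴)(-10.8)+(7.5 × 10⁻⁴)(+0.01) = 2.1 × 10⁻³ → stable
The 131–201 m interval has Δρ < 0: lighter water underlies denser water.

131–201 m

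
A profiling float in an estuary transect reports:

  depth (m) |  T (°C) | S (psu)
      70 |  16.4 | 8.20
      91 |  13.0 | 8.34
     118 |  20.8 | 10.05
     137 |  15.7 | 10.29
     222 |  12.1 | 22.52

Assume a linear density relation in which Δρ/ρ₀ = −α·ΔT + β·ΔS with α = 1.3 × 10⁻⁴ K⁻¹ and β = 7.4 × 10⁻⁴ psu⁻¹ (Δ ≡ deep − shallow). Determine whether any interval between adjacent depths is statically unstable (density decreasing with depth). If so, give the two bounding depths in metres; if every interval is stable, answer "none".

Evaluate Δρ/ρ₀ = −αΔT + βΔS across each adjacent pair:
  70–91 m: −αΔT+βΔS = −(1.3 × 10⁻⁴)(-3.4)+(7.4 × 10⁻⁴)(+0.14) = 5.5 × 10⁻⁴ → stable
  91–118 m: −αΔT+βΔS = −(1.3 × 10⁻⁴)(+7.8)+(7.4 × 10⁻⁴)(+1.71) = 2.5 × 10⁻⁴ → stable
  118–137 m: −αΔT+βΔS = −(1.3 × 10⁻⁴)(-5.1)+(7.4 × 10⁻⁴)(+0.24) = 8.4 × 10⁻⁴ → stable
  137–222 m: −αΔT+βΔS = −(1.3 × 10⁻⁴)(-3.6)+(7.4 × 10⁻⁴)(+12.23) = 9.5 × 10⁻³ → stable
Every interval has Δρ > 0: the column is stably stratified throughout.

none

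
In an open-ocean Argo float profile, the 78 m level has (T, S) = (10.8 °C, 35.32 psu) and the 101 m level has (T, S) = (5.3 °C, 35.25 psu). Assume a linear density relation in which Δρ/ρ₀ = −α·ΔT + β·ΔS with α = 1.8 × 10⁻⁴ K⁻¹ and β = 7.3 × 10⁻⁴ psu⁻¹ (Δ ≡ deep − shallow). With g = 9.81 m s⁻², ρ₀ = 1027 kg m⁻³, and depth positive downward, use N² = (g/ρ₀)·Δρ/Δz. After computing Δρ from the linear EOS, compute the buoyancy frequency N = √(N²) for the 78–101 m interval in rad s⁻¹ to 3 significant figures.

ΔT = -5.5 K, ΔS = -0.07 psu (deep − shallow).
Δρ/ρ₀ = −αΔT + βΔS = 9.90 × 10⁻⁴ − 5.11 × 10⁻⁵ = 9.389 × 10⁻⁴, so Δρ ≈ 0.9643 kg m⁻³.
N² = (g/ρ₀)·Δρ/Δz = g·(Δρ/ρ₀)/Δz = 9.81 × 9.389 × 10⁻⁴ / 23 = 4.0046 × 10⁻⁴ s⁻².
N = √(4.0046 × 10⁻⁴) = 0.020011 rad s⁻¹ ≈ 0.0200 rad s⁻¹.

0.0200 rad s⁻¹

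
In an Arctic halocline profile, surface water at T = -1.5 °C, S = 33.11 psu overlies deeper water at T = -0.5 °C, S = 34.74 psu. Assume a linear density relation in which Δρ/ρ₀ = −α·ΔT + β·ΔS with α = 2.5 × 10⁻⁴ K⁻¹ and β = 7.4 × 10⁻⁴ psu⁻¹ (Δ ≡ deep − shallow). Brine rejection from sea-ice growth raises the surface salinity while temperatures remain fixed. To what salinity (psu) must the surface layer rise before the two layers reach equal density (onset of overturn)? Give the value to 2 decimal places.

34.40 psu

Neutral buoyancy requires −α(T_deep − T_surf) + β(S_deep − S_surf′) = 0.
S_surf′ = S_deep − (α/β)·ΔT = 34.74 − (2.5 × 10⁻⁴/7.4 × 10⁻⁴)·(+1.0) = 34.4022 psu.
Increase required: 34.4022 − 33.11 = 1.2922 psu.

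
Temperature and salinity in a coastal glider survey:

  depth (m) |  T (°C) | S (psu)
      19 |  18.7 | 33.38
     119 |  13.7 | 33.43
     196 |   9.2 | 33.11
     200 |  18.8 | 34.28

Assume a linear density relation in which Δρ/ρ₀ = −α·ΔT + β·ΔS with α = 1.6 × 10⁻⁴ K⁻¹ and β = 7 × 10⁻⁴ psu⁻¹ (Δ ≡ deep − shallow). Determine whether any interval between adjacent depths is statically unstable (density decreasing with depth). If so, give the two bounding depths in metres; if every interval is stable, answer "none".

196–200 m

Evaluate Δρ/ρ₀ = −αΔT + βΔS across each adjacent pair:
  19–119 m: −αΔT+βΔS = −(1.6 × 10⁻⁴)(-5.0)+(7 × 10⁻⁴)(+0.05) = 8.4 × 10⁻⁴ → stable
  119–196 m: −αΔT+βΔS = −(1.6 × 10⁻⁴)(-4.5)+(7 × 10⁻⁴)(-0.32) = 5.0 × 10⁻⁴ → stable
  196–200 m: −αΔT+βΔS = −(1.6 × 10⁻⁴)(+9.6)+(7 × 10⁻⁴)(+1.17) = -7.2 × 10⁻⁴ → UNSTABLE
The 196–200 m interval has Δρ < 0: lighter water underlies denser water.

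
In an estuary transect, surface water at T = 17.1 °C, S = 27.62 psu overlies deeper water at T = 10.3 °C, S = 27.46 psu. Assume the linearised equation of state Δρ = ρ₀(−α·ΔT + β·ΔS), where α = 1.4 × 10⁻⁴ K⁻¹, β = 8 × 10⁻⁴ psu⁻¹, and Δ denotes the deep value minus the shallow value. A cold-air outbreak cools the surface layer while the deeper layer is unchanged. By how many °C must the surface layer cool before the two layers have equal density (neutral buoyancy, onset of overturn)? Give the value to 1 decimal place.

Neutral buoyancy requires Δρ = 0, i.e. −α(T_deep − T_surf′) + β(S_deep − S_surf) = 0.
T_surf′ = T_deep − (β/α)·ΔS = 10.3 − (8 × 10⁻⁴/1.4 × 10⁻⁴)·(-0.16) = 11.214 °C.
Cooling required: 17.1 − (11.214) = 5.886 °C.

5.9 °C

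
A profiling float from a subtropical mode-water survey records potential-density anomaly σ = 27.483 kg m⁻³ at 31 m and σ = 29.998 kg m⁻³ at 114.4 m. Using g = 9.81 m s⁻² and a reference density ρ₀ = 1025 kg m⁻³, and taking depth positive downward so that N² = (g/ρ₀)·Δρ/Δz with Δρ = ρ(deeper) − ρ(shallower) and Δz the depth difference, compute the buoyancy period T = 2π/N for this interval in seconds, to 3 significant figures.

Δρ = 1029.998 − 1027.483 = 2.515 kg m⁻³ over Δz = 114.4 − 31 = 83.4 m.
N² = (9.81/1025) × (2.515/83.4) = 2.8861 × 10⁻⁴ s⁻².
N = √(2.8861 × 10⁻⁴) = 0.016989 rad s⁻¹, so T = 2π/N = 369.84 s ≈ 370 s.

370 s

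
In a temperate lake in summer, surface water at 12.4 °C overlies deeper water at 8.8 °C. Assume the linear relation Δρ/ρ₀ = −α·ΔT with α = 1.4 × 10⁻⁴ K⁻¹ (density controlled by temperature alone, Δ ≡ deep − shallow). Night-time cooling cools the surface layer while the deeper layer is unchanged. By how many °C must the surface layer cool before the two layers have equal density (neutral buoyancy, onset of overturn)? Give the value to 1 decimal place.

With temperature the only control, equal density requires T_surf′ = T_deep.
T_surf′ = 8.8 °C.
Cooling required: 12.4 − 8.8 = 3.6 °C.

3.6 °C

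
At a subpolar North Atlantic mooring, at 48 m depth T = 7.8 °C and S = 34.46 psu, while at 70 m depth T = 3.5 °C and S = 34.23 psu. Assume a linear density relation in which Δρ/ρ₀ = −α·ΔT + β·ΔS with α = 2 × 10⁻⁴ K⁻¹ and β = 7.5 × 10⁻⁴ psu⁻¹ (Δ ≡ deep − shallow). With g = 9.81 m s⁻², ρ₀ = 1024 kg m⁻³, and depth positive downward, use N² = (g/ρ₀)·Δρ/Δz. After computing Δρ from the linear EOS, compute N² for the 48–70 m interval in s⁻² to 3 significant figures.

3.07 × 10⁻⁴ s⁻²

ΔT = -4.3 K, ΔS = -0.23 psu (deep − shallow).
Δρ/ρ₀ = −αΔT + βΔS = 8.60 × 10⁻⁴ − 1.725 × 10⁻⁴ = 6.875 × 10⁻⁴, so Δρ ≈ 0.7040 kg m⁻³.
N² = (g/ρ₀)·Δρ/Δz = g·(Δρ/ρ₀)/Δz = 9.81 × 6.875 × 10⁻⁴ / 22 = 3.0656 × 10⁻⁴ s⁻² ≈ 3.07 × 10⁻⁴ s⁻².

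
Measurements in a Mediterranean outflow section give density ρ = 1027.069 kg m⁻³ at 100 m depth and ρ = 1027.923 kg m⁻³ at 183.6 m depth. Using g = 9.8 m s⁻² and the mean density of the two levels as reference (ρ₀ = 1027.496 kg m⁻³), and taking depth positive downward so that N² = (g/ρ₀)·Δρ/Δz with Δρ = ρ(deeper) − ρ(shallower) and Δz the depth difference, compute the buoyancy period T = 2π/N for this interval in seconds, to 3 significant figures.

Δρ = 1027.923 − 1027.069 = 0.854 kg m⁻³ over Δz = 183.6 − 100 = 83.6 m.
N² = (9.8/1027.496) × (0.854/83.6) = 9.7431 × 10⁻⁵ s⁻².
N = √(9.7431 × 10⁻⁵) = 9.8707 × 10⁻³ rad s⁻¹, so T = 2π/N = 636.55 s ≈ 637 s.

637 s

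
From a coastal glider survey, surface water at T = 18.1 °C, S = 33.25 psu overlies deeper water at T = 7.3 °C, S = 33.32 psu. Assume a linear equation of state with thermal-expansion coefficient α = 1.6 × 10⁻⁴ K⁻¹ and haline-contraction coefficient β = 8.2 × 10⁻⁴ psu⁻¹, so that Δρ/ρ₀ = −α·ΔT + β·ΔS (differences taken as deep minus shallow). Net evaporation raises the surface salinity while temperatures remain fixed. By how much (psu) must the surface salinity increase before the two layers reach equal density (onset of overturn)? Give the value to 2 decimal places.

Neutral buoyancy requires −α(T_deep − T_surf) + β(S_deep − S_surf′) = 0.
S_surf′ = S_deep − (α/β)·ΔT = 33.32 − (1.6 × 10⁻⁴/8.2 × 10⁻⁴)·(-10.8) = 35.4273 psu.
Increase required: 35.4273 − 33.25 = 2.1773 psu.

2.18 psu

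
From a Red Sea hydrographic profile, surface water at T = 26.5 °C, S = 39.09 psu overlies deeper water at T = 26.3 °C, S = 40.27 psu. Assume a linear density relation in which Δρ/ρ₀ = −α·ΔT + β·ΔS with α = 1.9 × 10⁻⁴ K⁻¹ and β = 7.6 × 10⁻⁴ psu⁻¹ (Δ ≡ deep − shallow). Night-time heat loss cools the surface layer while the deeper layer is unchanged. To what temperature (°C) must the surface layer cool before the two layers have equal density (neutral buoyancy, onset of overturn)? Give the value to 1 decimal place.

Neutral buoyancy requires Δρ = 0, i.e. −α(T_deep − T_surf′) + β(S_deep − S_surf) = 0.
T_surf′ = T_deep − (β/α)·ΔS = 26.3 − (7.6 × 10⁻⁴/1.9 × 10⁻⁴)·(+1.18) = 21.580 °C.
Cooling required: 26.5 − (21.580) = 4.920 °C.

21.6 °C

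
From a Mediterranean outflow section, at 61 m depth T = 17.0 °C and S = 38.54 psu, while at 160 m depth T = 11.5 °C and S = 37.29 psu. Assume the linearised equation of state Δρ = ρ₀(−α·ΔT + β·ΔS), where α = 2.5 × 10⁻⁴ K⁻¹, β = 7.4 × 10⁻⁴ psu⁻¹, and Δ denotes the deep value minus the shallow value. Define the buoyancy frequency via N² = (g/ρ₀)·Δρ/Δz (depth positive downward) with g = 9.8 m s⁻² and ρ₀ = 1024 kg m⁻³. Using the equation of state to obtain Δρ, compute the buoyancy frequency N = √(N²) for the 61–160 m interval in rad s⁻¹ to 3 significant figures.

ΔT = -5.5 K, ΔS = -1.25 psu (deep − shallow).
Δρ/ρ₀ = −αΔT + βΔS = 1.375 × 10⁻³ − 9.25 × 10⁻⁴ = 4.50 × 10⁻⁴, so Δρ ≈ 0.4608 kg m⁻³.
N² = (g/ρ₀)·Δρ/Δz = g·(Δρ/ρ₀)/Δz = 9.8 × 4.50 × 10⁻⁴ / 99 = 4.4545 × 10⁻⁵ s⁻².
N = √(4.4545 × 10⁻⁵) = 6.6742 × 10⁻³ rad s⁻¹ ≈ 6.67 × 10⁻³ rad s⁻¹.

6.67 × 10⁻³ rad s⁻¹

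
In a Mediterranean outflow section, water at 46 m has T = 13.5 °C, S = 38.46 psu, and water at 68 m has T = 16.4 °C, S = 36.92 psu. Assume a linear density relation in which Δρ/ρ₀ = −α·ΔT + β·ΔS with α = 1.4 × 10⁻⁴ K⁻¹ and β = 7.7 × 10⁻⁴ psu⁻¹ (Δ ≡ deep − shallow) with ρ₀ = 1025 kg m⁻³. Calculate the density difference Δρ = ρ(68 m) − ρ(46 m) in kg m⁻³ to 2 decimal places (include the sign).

ΔT = +2.9 K, ΔS = -1.54 psu (deep − shallow).
Δρ/ρ₀ = −(1.4 × 10⁻⁴)(+2.9) + (7.7 × 10⁻⁴)(-1.54) = -1.5918 × 10⁻³.
Δρ = 1025 × (-1.5918 × 10⁻³) = -1.63 kg m⁻³.
Negative Δρ: lighter below, statically unstable.

-1.63 kg m⁻³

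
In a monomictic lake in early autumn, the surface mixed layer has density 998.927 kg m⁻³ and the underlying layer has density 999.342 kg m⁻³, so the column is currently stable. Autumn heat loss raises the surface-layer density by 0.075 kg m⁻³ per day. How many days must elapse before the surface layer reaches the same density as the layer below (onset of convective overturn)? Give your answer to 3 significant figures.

Density deficit of the surface layer: 999.342 − 998.927 = 0.415 kg m⁻³.
Required change = 0.415 / 0.075 = 5.53 days.

5.53 days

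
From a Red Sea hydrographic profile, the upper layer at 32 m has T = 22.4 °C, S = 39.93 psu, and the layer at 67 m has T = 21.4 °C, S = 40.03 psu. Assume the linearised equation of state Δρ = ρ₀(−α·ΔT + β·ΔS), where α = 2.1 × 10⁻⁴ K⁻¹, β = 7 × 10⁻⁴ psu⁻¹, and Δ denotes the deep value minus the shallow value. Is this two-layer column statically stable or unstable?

stable

ΔT = 21.4 − 22.4 = -1.0 K and ΔS = 40.03 − 39.93 = +0.10 psu (deep − shallow).
−αΔT = 2.10 × 10⁻⁴; βΔS = 7.00 × 10⁻⁵; sum Δρ/ρ₀ = 2.80 × 10⁻⁴.
Δρ/ρ₀ > 0, so Δρ > 0: deeper water is denser → statically stable.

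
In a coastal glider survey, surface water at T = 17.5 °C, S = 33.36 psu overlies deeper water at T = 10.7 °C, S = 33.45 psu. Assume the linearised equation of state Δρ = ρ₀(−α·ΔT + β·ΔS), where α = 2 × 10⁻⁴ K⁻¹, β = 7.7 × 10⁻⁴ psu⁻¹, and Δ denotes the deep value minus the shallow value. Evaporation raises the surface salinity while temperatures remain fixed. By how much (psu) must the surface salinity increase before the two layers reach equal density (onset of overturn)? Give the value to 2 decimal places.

1.86 psu

Neutral buoyancy requires −α(T_deep − T_surf) + β(S_deep − S_surf′) = 0.
S_surf′ = S_deep − (α/β)·ΔT = 33.45 − (2 × 10⁻⁴/7.7 × 10⁻⁴)·(-6.8) = 35.2162 psu.
Increase required: 35.2162 − 33.36 = 1.8562 psu.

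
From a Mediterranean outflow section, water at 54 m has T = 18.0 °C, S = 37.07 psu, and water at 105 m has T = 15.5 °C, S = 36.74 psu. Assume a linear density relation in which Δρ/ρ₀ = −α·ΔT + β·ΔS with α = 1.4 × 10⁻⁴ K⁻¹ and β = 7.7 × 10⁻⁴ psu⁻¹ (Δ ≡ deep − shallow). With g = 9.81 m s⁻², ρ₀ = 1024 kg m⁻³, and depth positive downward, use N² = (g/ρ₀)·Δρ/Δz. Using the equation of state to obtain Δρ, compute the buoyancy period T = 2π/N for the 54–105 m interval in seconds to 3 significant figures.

1.46 × 10³ s

ΔT = -2.5 K, ΔS = -0.33 psu (deep − shallow).
Δρ/ρ₀ = −αΔT + βΔS = 3.50 × 10⁻⁴ − 2.541 × 10⁻⁴ = 9.59 × 10⁻⁵, so Δρ ≈ 0.09820 kg m⁻³.
N² = (g/ρ₀)·Δρ/Δz = g·(Δρ/ρ₀)/Δz = 9.81 × 9.59 × 10⁻⁵ / 51 = 1.8447 × 10⁻⁵ s⁻².
N = √(1.8447 × 10⁻⁵) = 4.2950 × 10⁻³ rad s⁻¹ → T = 2π/N = 1.4629 × 10³ s ≈ 1.46 × 10³ s.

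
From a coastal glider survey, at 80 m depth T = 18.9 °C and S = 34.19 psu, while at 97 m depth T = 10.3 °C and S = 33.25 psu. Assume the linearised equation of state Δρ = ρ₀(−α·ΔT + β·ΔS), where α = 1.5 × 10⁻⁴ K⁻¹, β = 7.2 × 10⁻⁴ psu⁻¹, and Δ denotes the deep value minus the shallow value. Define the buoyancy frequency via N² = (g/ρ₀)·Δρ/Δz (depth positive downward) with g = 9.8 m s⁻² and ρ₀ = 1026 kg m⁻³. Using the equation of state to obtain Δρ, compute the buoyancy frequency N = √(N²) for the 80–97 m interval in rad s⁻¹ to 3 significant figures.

0.0188 rad s⁻¹

ΔT = -8.6 K, ΔS = -0.94 psu (deep − shallow).
Δρ/ρ₀ = −αΔT + βΔS = 1.29 × 10⁻³ − 6.768 × 10⁻⁴ = 6.132 × 10⁻⁴, so Δρ ≈ 0.6291 kg m⁻³.
N² = (g/ρ₀)·Δρ/Δz = g·(Δρ/ρ₀)/Δz = 9.8 × 6.132 × 10⁻⁴ / 17 = 3.5349 × 10⁻⁴ s⁻².
N = √(3.5349 × 10⁻⁴) = 0.018801 rad s⁻¹ ≈ 0.0188 rad s⁻¹.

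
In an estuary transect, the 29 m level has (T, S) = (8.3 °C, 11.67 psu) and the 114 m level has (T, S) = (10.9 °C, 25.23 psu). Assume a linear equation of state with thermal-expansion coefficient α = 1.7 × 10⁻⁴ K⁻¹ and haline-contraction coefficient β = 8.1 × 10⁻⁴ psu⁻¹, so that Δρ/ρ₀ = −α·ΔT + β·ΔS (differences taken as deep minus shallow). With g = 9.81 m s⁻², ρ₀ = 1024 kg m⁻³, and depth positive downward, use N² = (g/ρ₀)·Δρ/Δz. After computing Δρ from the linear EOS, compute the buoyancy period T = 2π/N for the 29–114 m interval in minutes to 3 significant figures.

ΔT = +2.6 K, ΔS = +13.56 psu (deep − shallow).
Δρ/ρ₀ = −αΔT + βΔS = -4.42 × 10⁻⁴ + 0.0109836 = 0.0105416, so Δρ ≈ 10.79 kg m⁻³.
N² = (g/ρ₀)·Δρ/Δz = g·(Δρ/ρ₀)/Δz = 9.81 × 0.0105416 / 85 = 1.2166 × 10⁻³ s⁻².
N = √(1.2166 × 10⁻³) = 0.034880 rad s⁻¹ → T = 2π/N = 180.14 s = 3.0023 min ≈ 3.00 min.

3.00 min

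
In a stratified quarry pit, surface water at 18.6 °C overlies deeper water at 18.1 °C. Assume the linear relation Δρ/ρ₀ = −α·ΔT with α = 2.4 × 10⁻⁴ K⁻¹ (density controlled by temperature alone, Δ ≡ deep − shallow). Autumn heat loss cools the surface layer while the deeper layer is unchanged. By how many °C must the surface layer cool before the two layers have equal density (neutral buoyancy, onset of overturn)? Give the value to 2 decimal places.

0.50 °C

With temperature the only control, equal density requires T_surf′ = T_deep.
T_surf′ = 18.1 °C.
Cooling required: 18.6 − 18.1 = 0.50 °C.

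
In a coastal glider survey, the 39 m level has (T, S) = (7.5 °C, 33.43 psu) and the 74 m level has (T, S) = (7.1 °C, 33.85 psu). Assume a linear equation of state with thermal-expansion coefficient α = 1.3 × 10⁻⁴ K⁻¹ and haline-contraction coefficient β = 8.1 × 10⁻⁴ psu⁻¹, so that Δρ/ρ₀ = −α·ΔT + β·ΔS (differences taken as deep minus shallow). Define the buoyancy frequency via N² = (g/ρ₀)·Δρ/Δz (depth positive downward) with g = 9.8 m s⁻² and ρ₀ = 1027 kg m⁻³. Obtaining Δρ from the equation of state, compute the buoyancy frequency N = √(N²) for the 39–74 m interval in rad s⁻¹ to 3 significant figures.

0.0105 rad s⁻¹

ΔT = -0.4 K, ΔS = +0.42 psu (deep − shallow).
Δρ/ρ₀ = −αΔT + βΔS = 5.20 × 10⁻⁵ + 3.402 × 10⁻⁴ = 3.922 × 10⁻⁴, so Δρ ≈ 0.4028 kg m⁻³.
N² = (g/ρ₀)·Δρ/Δz = g·(Δρ/ρ₀)/Δz = 9.8 × 3.922 × 10⁻⁴ / 35 = 1.0982 × 10⁻⁴ s⁻².
N = √(1.0982 × 10⁻⁴) = 0.010480 rad s⁻¹ ≈ 0.0105 rad s⁻¹.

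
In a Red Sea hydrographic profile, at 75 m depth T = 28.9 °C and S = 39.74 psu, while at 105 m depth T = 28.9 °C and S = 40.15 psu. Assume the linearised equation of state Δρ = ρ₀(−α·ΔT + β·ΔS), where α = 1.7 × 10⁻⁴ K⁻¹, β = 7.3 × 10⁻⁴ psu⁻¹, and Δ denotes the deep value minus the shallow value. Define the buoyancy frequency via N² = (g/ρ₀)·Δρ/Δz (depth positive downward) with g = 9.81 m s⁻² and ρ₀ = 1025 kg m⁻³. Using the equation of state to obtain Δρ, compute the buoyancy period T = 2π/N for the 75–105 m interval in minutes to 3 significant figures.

10.6 min

ΔT = +0.0 K, ΔS = +0.41 psu (deep − shallow).
Δρ/ρ₀ = −αΔT + βΔS = 0 + 2.993 × 10⁻⁴ = 2.993 × 10⁻⁴, so Δρ ≈ 0.3068 kg m⁻³.
N² = (g/ρ₀)·Δρ/Δz = g·(Δρ/ρ₀)/Δz = 9.81 × 2.993 × 10⁻⁴ / 30 = 9.7871 × 10⁻⁵ s⁻².
N = √(9.7871 × 10⁻⁵) = 9.8930 × 10⁻³ rad s⁻¹ → T = 2π/N = 635.11 s = 10.585 min ≈ 10.6 min.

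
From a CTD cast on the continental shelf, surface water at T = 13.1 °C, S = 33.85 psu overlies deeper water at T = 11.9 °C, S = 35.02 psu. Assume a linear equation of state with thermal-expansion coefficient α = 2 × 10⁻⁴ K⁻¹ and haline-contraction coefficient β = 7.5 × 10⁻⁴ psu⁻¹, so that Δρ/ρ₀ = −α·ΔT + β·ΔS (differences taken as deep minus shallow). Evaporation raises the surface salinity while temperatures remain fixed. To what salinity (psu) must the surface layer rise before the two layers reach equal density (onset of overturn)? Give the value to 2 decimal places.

Neutral buoyancy requires −α(T_deep − T_surf) + β(S_deep − S_surf′) = 0.
S_surf′ = S_deep − (α/β)·ΔT = 35.02 − (2 × 10⁻⁴/7.5 × 10⁻⁴)·(-1.2) = 35.3400 psu.
Increase required: 35.3400 − 33.85 = 1.4900 psu.

35.34 psu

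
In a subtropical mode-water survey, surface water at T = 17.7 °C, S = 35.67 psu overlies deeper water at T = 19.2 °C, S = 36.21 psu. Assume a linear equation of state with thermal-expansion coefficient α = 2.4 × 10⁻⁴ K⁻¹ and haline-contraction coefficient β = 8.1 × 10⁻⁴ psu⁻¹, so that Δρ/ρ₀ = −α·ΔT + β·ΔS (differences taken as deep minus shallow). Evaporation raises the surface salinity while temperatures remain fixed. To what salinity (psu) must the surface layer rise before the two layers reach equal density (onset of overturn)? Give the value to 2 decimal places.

35.77 psu

Neutral buoyancy requires −α(T_deep − T_surf) + β(S_deep − S_surf′) = 0.
S_surf′ = S_deep − (α/β)·ΔT = 36.21 − (2.4 × 10⁻⁴/8.1 × 10⁻⁴)·(+1.5) = 35.7656 psu.
Increase required: 35.7656 − 35.67 = 0.0956 psu.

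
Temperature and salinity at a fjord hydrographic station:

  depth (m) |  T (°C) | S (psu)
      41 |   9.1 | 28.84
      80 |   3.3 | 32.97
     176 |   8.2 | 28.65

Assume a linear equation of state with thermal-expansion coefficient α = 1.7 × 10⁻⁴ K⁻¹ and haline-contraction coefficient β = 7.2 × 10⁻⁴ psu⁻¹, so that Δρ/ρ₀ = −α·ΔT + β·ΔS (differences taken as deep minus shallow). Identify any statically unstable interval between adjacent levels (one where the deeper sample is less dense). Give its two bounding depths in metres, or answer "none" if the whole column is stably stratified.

Evaluate Δρ/ρ₀ = −αΔT + βΔS across each adjacent pair:
  41–80 m: −αΔT+βΔS = −(1.7 × 10⁻⁴)(-5.8)+(7.2 × 10⁻⁴)(+4.13) = 4.0 × 10⁻³ → stable
  80–176 m: −αΔT+βΔS = −(1.7 × 10⁻⁴)(+4.9)+(7.2 × 10⁻⁴)(-4.32) = -3.9 × 10⁻³ → UNSTABLE
The 80–176 m interval has Δρ < 0: lighter water underlies denser water.

80–176 m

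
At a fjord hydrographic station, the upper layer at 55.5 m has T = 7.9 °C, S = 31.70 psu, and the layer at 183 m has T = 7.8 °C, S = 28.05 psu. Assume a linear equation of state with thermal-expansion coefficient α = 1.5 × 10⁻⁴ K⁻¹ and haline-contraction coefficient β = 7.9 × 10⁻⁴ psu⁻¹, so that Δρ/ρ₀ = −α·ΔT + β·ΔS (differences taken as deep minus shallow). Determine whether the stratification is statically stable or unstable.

ΔT = 7.8 − 7.9 = -0.1 K and ΔS = 28.05 − 31.70 = -3.65 psu (deep − shallow).
−αΔT = 1.50 × 10⁻⁵; βΔS = -2.8835 × 10⁻³; sum Δρ/ρ₀ = -2.8685 × 10⁻³.
Δρ/ρ₀ < 0, so Δρ < 0: deeper water is lighter → statically unstable; the column would overturn.

unstable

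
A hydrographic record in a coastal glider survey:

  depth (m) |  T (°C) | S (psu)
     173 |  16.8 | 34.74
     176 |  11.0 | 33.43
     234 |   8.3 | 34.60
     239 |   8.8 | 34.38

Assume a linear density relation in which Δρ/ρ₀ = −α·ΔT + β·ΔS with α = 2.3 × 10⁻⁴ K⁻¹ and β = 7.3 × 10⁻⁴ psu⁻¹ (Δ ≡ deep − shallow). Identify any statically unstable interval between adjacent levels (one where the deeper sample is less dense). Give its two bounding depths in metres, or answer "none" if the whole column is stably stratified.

234–239 m

Evaluate Δρ/ρ₀ = −αΔT + βΔS across each adjacent pair:
  173–176 m: −αΔT+βΔS = −(2.3 × 10⁻⁴)(-5.8)+(7.3 × 10⁻⁴)(-1.31) = 3.8 × 10⁻⁴ → stable
  176–234 m: −αΔT+βΔS = −(2.3 × 10⁻⁴)(-2.7)+(7.3 × 10⁻⁴)(+1.17) = 1.5 × 10⁻³ → stable
  234–239 m: −αΔT+βΔS = −(2.3 × 10⁻⁴)(+0.5)+(7.3 × 10⁻⁴)(-0.22) = -2.8 × 10⁻⁴ → UNSTABLE
The 234–239 m interval has Δρ < 0: lighter water underlies denser water.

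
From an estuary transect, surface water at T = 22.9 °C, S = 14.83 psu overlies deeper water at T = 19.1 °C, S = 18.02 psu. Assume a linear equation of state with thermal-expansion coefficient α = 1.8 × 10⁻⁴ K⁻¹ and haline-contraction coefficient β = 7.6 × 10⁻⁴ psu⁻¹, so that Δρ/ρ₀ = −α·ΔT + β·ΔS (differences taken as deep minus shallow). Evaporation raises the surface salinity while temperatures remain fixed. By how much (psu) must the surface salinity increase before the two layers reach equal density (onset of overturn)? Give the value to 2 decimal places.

Neutral buoyancy requires −α(T_deep − T_surf) + β(S_deep − S_surf′) = 0.
S_surf′ = S_deep − (α/β)·ΔT = 18.02 − (1.8 × 10⁻⁴/7.6 × 10⁻⁴)·(-3.8) = 18.9200 psu.
Increase required: 18.9200 − 14.83 = 4.0900 psu.

4.09 psu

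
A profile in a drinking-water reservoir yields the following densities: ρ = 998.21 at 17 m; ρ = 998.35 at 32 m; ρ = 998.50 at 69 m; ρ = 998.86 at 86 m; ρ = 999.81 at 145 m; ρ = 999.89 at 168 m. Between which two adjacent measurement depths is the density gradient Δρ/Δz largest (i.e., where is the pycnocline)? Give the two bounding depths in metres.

69–86 m

Compute the density gradient over each adjacent pair:
  17–32 m: Δρ/Δz = 0.14/15 = 9.3 × 10⁻³ kg m⁻⁴
  32–69 m: Δρ/Δz = 0.15/37 = 4.1 × 10⁻³ kg m⁻⁴
  69–86 m: Δρ/Δz = 0.36/17 = 0.021 kg m⁻⁴
  86–145 m: Δρ/Δz = 0.95/59 = 0.016 kg m⁻⁴
  145–168 m: Δρ/Δz = 0.08/23 = 3.5 × 10⁻³ kg m⁻⁴
The largest gradient is in the 69–86 m interval — the pycnocline.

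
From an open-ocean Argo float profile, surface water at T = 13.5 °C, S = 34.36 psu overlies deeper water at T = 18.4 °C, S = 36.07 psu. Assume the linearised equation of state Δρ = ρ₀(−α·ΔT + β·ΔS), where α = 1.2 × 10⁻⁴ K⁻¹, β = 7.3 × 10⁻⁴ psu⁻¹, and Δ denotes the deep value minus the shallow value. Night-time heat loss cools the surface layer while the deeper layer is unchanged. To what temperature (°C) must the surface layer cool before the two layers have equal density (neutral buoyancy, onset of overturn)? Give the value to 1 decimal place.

Neutral buoyancy requires Δρ = 0, i.e. −α(T_deep − T_surf′) + β(S_deep − S_surf) = 0.
T_surf′ = T_deep − (β/α)·ΔS = 18.4 − (7.3 × 10⁻⁴/1.2 × 10⁻⁴)·(+1.71) = 7.997 °C.
Cooling required: 13.5 − (7.997) = 5.503 °C.

8.0 °C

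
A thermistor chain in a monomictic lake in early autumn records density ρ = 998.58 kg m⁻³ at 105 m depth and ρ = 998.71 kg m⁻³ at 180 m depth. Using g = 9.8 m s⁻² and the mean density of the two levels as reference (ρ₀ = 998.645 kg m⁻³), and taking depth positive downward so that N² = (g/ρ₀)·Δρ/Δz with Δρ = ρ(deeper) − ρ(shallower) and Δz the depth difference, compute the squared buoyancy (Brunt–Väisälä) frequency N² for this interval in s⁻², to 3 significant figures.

Δρ = 998.71 − 998.58 = 0.13 kg m⁻³ over Δz = 180 − 105 = 75 m.
N² = (9.8/998.645) × (0.13/75) = 1.7010 × 10⁻⁵ s⁻² ≈ 1.70 × 10⁻⁵ s⁻².
N² > 0, so the interval is statically stable.

1.70 × 10⁻⁵ s⁻²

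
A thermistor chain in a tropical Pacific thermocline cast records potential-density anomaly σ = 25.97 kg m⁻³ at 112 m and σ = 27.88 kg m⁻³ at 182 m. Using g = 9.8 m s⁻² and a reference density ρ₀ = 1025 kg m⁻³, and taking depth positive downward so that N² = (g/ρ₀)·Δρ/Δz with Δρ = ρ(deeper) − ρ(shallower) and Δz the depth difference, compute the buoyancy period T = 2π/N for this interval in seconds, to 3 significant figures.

Δρ = 1027.88 − 1025.97 = 1.91 kg m⁻³ over Δz = 182 − 112 = 70 m.
N² = (9.8/1025) × (1.91/70) = 2.6088 × 10⁻⁴ s⁻².
N = √(2.6088 × 10⁻⁴) = 0.016152 rad s⁻¹, so T = 2π/N = 389.00 s ≈ 389 s.

389 s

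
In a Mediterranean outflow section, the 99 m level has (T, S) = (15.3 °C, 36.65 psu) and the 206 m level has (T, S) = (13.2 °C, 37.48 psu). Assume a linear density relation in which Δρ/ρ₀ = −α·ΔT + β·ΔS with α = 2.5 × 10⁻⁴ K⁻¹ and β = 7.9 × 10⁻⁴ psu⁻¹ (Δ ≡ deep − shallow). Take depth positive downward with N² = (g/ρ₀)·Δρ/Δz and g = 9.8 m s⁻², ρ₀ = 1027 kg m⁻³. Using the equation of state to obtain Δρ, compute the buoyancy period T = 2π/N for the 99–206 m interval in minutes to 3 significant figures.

10.1 min

ΔT = -2.1 K, ΔS = +0.83 psu (deep − shallow).
Δρ/ρ₀ = −αΔT + βΔS = 5.25 × 10⁻⁴ + 6.557 × 10⁻⁴ = 1.1807 × 10⁻³, so Δρ ≈ 1.213 kg m⁻³.
N² = (g/ρ₀)·Δρ/Δz = g·(Δρ/ρ₀)/Δz = 9.8 × 1.1807 × 10⁻³ / 107 = 1.0814 × 10⁻⁴ s⁻².
N = √(1.0814 × 10⁻⁴) = 0.010399 rad s⁻¹ → T = 2π/N = 604.21 s = 10.070 min ≈ 10.1 min.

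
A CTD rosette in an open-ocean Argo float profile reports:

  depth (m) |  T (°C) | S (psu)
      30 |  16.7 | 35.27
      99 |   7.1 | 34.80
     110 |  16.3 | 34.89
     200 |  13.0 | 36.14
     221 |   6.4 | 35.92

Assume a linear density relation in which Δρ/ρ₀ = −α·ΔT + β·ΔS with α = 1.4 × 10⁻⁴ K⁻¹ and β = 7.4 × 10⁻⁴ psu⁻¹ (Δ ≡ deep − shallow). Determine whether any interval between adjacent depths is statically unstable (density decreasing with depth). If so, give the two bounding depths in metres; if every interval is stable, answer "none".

99–110 m

Evaluate Δρ/ρ₀ = −αΔT + βΔS across each adjacent pair:
  30–99 m: −αΔT+βΔS = −(1.4 × 10⁻⁴)(-9.6)+(7.4 × 10⁻⁴)(-0.47) = 1.0 × 10⁻³ → stable
  99–110 m: −αΔT+βΔS = −(1.4 × 10⁻⁴)(+9.2)+(7.4 × 10⁻⁴)(+0.09) = -1.2 × 10⁻³ → UNSTABLE
  110–200 m: −αΔT+βΔS = −(1.4 × 10⁻⁴)(-3.3)+(7.4 × 10⁻⁴)(+1.25) = 1.4 × 10⁻³ → stable
  200–221 m: −αΔT+βΔS = −(1.4 × 10⁻⁴)(-6.6)+(7.4 × 10⁻⁴)(-0.22) = 7.6 × 10⁻⁴ → stable
The 99–110 m interval has Δρ < 0: lighter water underlies denser water.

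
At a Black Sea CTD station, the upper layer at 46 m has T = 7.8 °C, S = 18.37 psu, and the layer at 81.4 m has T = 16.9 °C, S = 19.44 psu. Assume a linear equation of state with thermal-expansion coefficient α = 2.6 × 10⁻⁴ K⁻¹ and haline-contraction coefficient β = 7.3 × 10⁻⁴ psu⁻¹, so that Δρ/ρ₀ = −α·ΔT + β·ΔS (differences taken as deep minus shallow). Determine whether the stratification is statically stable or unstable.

ΔT = 16.9 − 7.8 = +9.1 K and ΔS = 19.44 − 18.37 = +1.07 psu (deep − shallow).
−αΔT = -2.366 × 10⁻³; βΔS = 7.811 × 10⁻⁴; sum Δρ/ρ₀ = -1.5849 × 10⁻³.
Δρ/ρ₀ < 0, so Δρ < 0: deeper water is lighter → statically unstable; the column would overturn.

unstable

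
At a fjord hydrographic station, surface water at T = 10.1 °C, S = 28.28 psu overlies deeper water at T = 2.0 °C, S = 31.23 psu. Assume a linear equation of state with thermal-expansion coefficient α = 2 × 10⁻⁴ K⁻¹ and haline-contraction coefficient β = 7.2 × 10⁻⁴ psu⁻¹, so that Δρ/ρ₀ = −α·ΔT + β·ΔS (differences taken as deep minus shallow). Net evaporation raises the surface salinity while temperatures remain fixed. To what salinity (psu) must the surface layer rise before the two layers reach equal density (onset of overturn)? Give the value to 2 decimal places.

33.48 psu

Neutral buoyancy requires −α(T_deep − T_surf) + β(S_deep − S_surf′) = 0.
S_surf′ = S_deep − (α/β)·ΔT = 31.23 − (2 × 10⁻⁴/7.2 × 10⁻⁴)·(-8.1) = 33.4800 psu.
Increase required: 33.4800 − 28.28 = 5.2000 psu.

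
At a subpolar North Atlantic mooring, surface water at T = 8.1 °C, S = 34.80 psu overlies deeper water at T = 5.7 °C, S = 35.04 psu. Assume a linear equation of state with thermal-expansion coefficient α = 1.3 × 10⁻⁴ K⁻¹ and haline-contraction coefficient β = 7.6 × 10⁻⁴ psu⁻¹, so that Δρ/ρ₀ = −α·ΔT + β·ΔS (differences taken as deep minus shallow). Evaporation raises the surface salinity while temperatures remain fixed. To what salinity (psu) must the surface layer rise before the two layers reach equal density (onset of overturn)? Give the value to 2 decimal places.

Neutral buoyancy requires −α(T_deep − T_surf) + β(S_deep − S_surf′) = 0.
S_surf′ = S_deep − (α/β)·ΔT = 35.04 − (1.3 × 10⁻⁴/7.6 × 10⁻⁴)·(-2.4) = 35.4505 psu.
Increase required: 35.4505 − 34.80 = 0.6505 psu.

35.45 psu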